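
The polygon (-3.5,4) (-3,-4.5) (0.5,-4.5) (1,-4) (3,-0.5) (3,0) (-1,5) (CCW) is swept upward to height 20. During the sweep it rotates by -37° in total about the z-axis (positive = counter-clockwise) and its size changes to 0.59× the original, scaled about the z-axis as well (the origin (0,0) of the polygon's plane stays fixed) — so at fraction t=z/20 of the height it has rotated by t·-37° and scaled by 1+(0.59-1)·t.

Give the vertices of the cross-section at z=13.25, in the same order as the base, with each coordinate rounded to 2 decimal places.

t = z/height = 13.25/20 = 0.6625
s = 1 + (scale-1)·z/height = 1 + (0.59-1)·13.25/20 = 0.728375
θ = twist·z/height = -37°·13.25/20 = -24.5125° = -0.427824 rad
cos θ = 0.909871, sin θ = -0.414892 (intermediates below are computed at full precision and shown rounded to 5 d.p.)
v1: (-3.5,4) → rotate → (-1.52498,5.09160) → ×s → (-1.11076,3.70860) → (-1.11,3.71)
v2: (-3,-4.5) → rotate → (-4.59663,-2.84974) → ×s → (-3.34807,-2.07568) → (-3.35,-2.08)
v3: (0.5,-4.5) → rotate → (-1.41208,-4.30186) → ×s → (-1.02852,-3.13337) → (-1.03,-3.13)
v4: (1,-4) → rotate → (-0.74970,-4.05437) → ×s → (-0.54606,-2.95311) → (-0.55,-2.95)
v5: (3,-0.5) → rotate → (2.52217,-1.69961) → ×s → (1.83708,-1.23795) → (1.84,-1.24)
v6: (3,0) → rotate → (2.72961,-1.24468) → ×s → (1.98818,-0.90659) → (1.99,-0.91)
v7: (-1,5) → rotate → (1.16459,4.96425) → ×s → (0.84826,3.61583) → (0.85,3.62)

Cross-section at z=13.25: (-1.11,3.71) (-3.35,-2.08) (-1.03,-3.13) (-0.55,-2.95) (1.84,-1.24) (1.99,-0.91) (0.85,3.62)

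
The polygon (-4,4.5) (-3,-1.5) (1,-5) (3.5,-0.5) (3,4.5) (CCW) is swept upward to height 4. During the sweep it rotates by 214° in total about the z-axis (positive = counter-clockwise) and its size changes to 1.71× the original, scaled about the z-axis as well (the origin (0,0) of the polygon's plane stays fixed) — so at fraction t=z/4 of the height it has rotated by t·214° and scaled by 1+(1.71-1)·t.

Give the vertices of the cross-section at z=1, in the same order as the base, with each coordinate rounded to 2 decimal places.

Cross-section at z=1: (-7.06,-0.63) (-0.68,-3.89) (5.43,-2.56) (2.92,2.96) (-2.16,5.99)

t = z/height = 1/4 = 0.25
s = 1 + (scale-1)·z/height = 1 + (1.71-1)·1/4 = 1.177500
θ = twist·z/height = 214°·1/4 = 53.5000° = 0.933751 rad
cos θ = 0.594823, sin θ = 0.803857 (intermediates below are computed at full precision and shown rounded to 5 d.p.)
v1: (-4,4.5) → rotate → (-5.99665,-0.53872) → ×s → (-7.06105,-0.63435) → (-7.06,-0.63)
v2: (-3,-1.5) → rotate → (-0.57868,-3.30380) → ×s → (-0.68140,-3.89023) → (-0.68,-3.89)
v3: (1,-5) → rotate → (4.61411,-2.17026) → ×s → (5.43311,-2.55548) → (5.43,-2.56)
v4: (3.5,-0.5) → rotate → (2.48381,2.51609) → ×s → (2.92468,2.96269) → (2.92,2.96)
v5: (3,4.5) → rotate → (-1.83289,5.08827) → ×s → (-2.15823,5.99144) → (-2.16,5.99)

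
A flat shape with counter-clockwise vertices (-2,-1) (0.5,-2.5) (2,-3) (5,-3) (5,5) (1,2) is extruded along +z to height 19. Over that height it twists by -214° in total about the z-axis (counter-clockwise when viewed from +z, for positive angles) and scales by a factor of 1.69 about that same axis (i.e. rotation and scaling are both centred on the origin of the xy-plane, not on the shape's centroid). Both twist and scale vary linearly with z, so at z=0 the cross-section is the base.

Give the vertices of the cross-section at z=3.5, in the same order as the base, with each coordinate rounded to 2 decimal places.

Cross-section at z=3.5: (-2.46,0.56) (-1.35,-2.53) (-0.41,-4.04) (2.21,-6.19) (7.93,0.77) (2.30,1.03)

t = z/height = 3.5/19 = 0.184211
s = 1 + (scale-1)·z/height = 1 + (1.69-1)·3.5/19 = 1.127105
θ = twist·z/height = -214°·3.5/19 = -39.4211° = -0.688027 rad
cos θ = 0.772500, sin θ = -0.635014 (intermediates below are computed at full precision and shown rounded to 5 d.p.)
v1: (-2,-1) → rotate → (-2.18001,0.49753) → ×s → (-2.45711,0.56077) → (-2.46,0.56)
v2: (0.5,-2.5) → rotate → (-1.20129,-2.24876) → ×s → (-1.35398,-2.53459) → (-1.35,-2.53)
v3: (2,-3) → rotate → (-0.36004,-3.58753) → ×s → (-0.40581,-4.04352) → (-0.41,-4.04)
v4: (5,-3) → rotate → (1.95746,-5.49257) → ×s → (2.20626,-6.19071) → (2.21,-6.19)
v5: (5,5) → rotate → (7.03757,0.68743) → ×s → (7.93209,0.77481) → (7.93,0.77)
v6: (1,2) → rotate → (2.04253,0.90999) → ×s → (2.30215,1.02565) → (2.30,1.03)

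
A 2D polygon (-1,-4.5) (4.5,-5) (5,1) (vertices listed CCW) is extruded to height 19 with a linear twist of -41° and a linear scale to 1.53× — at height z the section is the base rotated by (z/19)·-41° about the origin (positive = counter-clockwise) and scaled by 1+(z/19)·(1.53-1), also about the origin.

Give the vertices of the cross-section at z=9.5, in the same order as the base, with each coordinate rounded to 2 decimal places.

t = z/height = 9.5/19 = 0.5
s = 1 + (scale-1)·z/height = 1 + (1.53-1)·9.5/19 = 1.265000
θ = twist·z/height = -41°·9.5/19 = -20.5000° = -0.357792 rad
cos θ = 0.936672, sin θ = -0.350207 (intermediates below are computed at full precision and shown rounded to 5 d.p.)
v1: (-1,-4.5) → rotate → (-2.51261,-3.86482) → ×s → (-3.17845,-4.88899) → (-3.18,-4.89)
v2: (4.5,-5) → rotate → (2.46399,-6.25929) → ×s → (3.11694,-7.91801) → (3.12,-7.92)
v3: (5,1) → rotate → (5.03357,-0.81436) → ×s → (6.36746,-1.03017) → (6.37,-1.03)

Cross-section at z=9.5: (-3.18,-4.89) (3.12,-7.92) (6.37,-1.03)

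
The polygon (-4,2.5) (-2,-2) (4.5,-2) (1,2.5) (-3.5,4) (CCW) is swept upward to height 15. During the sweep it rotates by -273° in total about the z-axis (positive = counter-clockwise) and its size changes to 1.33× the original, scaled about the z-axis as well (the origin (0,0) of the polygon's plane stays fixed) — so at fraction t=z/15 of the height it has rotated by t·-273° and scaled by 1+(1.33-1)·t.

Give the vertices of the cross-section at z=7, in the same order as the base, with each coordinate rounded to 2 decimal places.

t = z/height = 7/15 = 0.466667
s = 1 + (scale-1)·z/height = 1 + (1.33-1)·7/15 = 1.154000
θ = twist·z/height = -273°·7/15 = -127.4000° = -2.223549 rad
cos θ = -0.607376, sin θ = -0.794415 (intermediates below are computed at full precision and shown rounded to 5 d.p.)
v1: (-4,2.5) → rotate → (4.41554,1.65922) → ×s → (5.09553,1.91474) → (5.10,1.91)
v2: (-2,-2) → rotate → (-0.37408,2.80358) → ×s → (-0.43169,3.23533) → (-0.43,3.24)
v3: (4.5,-2) → rotate → (-4.32202,-2.36011) → ×s → (-4.98761,-2.72357) → (-4.99,-2.72)
v4: (1,2.5) → rotate → (1.37866,-2.31285) → ×s → (1.59097,-2.66903) → (1.59,-2.67)
v5: (-3.5,4) → rotate → (5.30347,0.35095) → ×s → (6.12021,0.40499) → (6.12,0.40)

Cross-section at z=7: (5.10,1.91) (-0.43,3.24) (-4.99,-2.72) (1.59,-2.67) (6.12,0.40)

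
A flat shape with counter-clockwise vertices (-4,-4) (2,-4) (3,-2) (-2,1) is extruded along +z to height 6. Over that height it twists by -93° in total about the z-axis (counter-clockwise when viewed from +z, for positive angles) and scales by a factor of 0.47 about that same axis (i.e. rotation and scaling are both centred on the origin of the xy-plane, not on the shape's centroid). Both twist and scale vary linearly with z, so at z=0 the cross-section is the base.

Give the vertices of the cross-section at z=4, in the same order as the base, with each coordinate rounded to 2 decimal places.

Cross-section at z=4: (-3.50,1.07) (-1.68,-2.36) (-0.23,-2.32) (-0.04,1.45)

t = z/height = 4/6 = 0.666667
s = 1 + (scale-1)·z/height = 1 + (0.47-1)·4/6 = 0.646667
θ = twist·z/height = -93°·4/6 = -62.0000° = -1.082104 rad
cos θ = 0.469472, sin θ = -0.882948 (intermediates below are computed at full precision and shown rounded to 5 d.p.)
v1: (-4,-4) → rotate → (-5.40968,1.65390) → ×s → (-3.49826,1.06952) → (-3.50,1.07)
v2: (2,-4) → rotate → (-2.59285,-3.64378) → ×s → (-1.67671,-2.35631) → (-1.68,-2.36)
v3: (3,-2) → rotate → (-0.35748,-3.58779) → ×s → (-0.23117,-2.32010) → (-0.23,-2.32)
v4: (-2,1) → rotate → (-0.05600,2.23537) → ×s → (-0.03621,1.44554) → (-0.04,1.45)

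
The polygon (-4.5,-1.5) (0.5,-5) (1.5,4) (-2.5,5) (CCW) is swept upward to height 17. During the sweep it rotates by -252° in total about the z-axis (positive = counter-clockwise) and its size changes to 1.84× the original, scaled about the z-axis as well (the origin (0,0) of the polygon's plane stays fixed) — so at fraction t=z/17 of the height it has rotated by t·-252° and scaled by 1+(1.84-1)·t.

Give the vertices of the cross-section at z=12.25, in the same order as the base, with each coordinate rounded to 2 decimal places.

Cross-section at z=12.25: (7.29,2.21) (-0.58,8.05) (-2.58,-6.35) (3.79,-8.13)

t = z/height = 12.25/17 = 0.720588
s = 1 + (scale-1)·z/height = 1 + (1.84-1)·12.25/17 = 1.605294
θ = twist·z/height = -252°·12.25/17 = -181.5882° = -3.169313 rad
cos θ = -0.999616, sin θ = 0.027716 (intermediates below are computed at full precision and shown rounded to 5 d.p.)
v1: (-4.5,-1.5) → rotate → (4.53985,1.37470) → ×s → (7.28779,2.20680) → (7.29,2.21)
v2: (0.5,-5) → rotate → (-0.36123,5.01194) → ×s → (-0.57987,8.04563) → (-0.58,8.05)
v3: (1.5,4) → rotate → (-1.61029,-3.95689) → ×s → (-2.58499,-6.35197) → (-2.58,-6.35)
v4: (-2.5,5) → rotate → (2.36046,-5.06737) → ×s → (3.78923,-8.13462) → (3.79,-8.13)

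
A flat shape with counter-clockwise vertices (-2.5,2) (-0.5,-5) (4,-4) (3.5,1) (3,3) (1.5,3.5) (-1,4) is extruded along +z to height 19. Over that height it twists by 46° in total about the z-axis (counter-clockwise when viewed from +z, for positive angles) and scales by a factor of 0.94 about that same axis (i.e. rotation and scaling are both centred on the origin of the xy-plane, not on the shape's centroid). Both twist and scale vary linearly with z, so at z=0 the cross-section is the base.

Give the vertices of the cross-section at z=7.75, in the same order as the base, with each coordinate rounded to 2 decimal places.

Cross-section at z=7.75: (-2.94,1.06) (1.11,-4.78) (4.95,-2.44) (2.92,2.02) (1.83,3.71) (0.29,3.70) (-2.18,3.38)

t = z/height = 7.75/19 = 0.407895
s = 1 + (scale-1)·z/height = 1 + (0.94-1)·7.75/19 = 0.975526
θ = twist·z/height = 46°·7.75/19 = 18.7632° = 0.327479 rad
cos θ = 0.946856, sin θ = 0.321657 (intermediates below are computed at full precision and shown rounded to 5 d.p.)
v1: (-2.5,2) → rotate → (-3.01045,1.08957) → ×s → (-2.93678,1.06290) → (-2.94,1.06)
v2: (-0.5,-5) → rotate → (1.13486,-4.89511) → ×s → (1.10708,-4.77531) → (1.11,-4.78)
v3: (4,-4) → rotate → (5.07405,-2.50080) → ×s → (4.94987,-2.43959) → (4.95,-2.44)
v4: (3.5,1) → rotate → (2.99234,2.07266) → ×s → (2.91911,2.02193) → (2.92,2.02)
v5: (3,3) → rotate → (1.87560,3.80554) → ×s → (1.82970,3.71240) → (1.83,3.71)
v6: (1.5,3.5) → rotate → (0.29449,3.79648) → ×s → (0.28728,3.70357) → (0.29,3.70)
v7: (-1,4) → rotate → (-2.23348,3.46577) → ×s → (-2.17882,3.38095) → (-2.18,3.38)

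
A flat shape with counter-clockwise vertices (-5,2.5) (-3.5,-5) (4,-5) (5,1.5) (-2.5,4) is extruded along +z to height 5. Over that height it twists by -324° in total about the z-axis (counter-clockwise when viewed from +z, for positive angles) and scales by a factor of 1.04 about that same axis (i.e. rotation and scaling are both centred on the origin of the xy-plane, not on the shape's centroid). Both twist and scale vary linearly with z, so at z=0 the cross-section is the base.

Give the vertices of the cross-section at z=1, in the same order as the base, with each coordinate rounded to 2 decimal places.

Cross-section at z=1: (0.13,5.63) (-6.06,1.05) (-2.84,-5.79) (3.51,-3.92) (2.58,4.00)

t = z/height = 1/5 = 0.2
s = 1 + (scale-1)·z/height = 1 + (1.04-1)·1/5 = 1.008000
θ = twist·z/height = -324°·1/5 = -64.8000° = -1.130973 rad
cos θ = 0.425779, sin θ = -0.904827 (intermediates below are computed at full precision and shown rounded to 5 d.p.)
v1: (-5,2.5) → rotate → (0.13317,5.58858) → ×s → (0.13424,5.63329) → (0.13,5.63)
v2: (-3.5,-5) → rotate → (-6.01436,1.03800) → ×s → (-6.06248,1.04630) → (-6.06,1.05)
v3: (4,-5) → rotate → (-2.82102,-5.74820) → ×s → (-2.84359,-5.79419) → (-2.84,-5.79)
v4: (5,1.5) → rotate → (3.48614,-3.88547) → ×s → (3.51403,-3.91655) → (3.51,-3.92)
v5: (-2.5,4) → rotate → (2.55486,3.96518) → ×s → (2.57530,3.99691) → (2.58,4.00)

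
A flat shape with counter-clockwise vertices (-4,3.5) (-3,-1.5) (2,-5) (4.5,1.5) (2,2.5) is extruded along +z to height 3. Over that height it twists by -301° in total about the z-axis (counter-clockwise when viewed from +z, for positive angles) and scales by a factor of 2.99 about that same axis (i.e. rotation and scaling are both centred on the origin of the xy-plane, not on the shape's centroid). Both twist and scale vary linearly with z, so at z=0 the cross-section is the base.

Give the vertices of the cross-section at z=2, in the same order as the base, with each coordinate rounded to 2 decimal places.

Cross-section at z=2: (5.83,-10.90) (7.76,0.80) (-0.25,12.53) (-11.03,0.43) (-6.41,-3.80)

t = z/height = 2/3 = 0.666667
s = 1 + (scale-1)·z/height = 1 + (2.99-1)·2/3 = 2.326667
θ = twist·z/height = -301°·2/3 = -200.6667° = -3.502294 rad
cos θ = -0.935650, sin θ = 0.352931 (intermediates below are computed at full precision and shown rounded to 5 d.p.)
v1: (-4,3.5) → rotate → (2.50734,-4.68650) → ×s → (5.83375,-10.90391) → (5.83,-10.90)
v2: (-3,-1.5) → rotate → (3.33634,0.34468) → ×s → (7.76256,0.80196) → (7.76,0.80)
v3: (2,-5) → rotate → (-0.10665,5.38411) → ×s → (-0.24813,12.52703) → (-0.25,12.53)
v4: (4.5,1.5) → rotate → (-4.73982,0.18471) → ×s → (-11.02798,0.42977) → (-11.03,0.43)
v5: (2,2.5) → rotate → (-2.75363,-1.63326) → ×s → (-6.40677,-3.80006) → (-6.41,-3.80)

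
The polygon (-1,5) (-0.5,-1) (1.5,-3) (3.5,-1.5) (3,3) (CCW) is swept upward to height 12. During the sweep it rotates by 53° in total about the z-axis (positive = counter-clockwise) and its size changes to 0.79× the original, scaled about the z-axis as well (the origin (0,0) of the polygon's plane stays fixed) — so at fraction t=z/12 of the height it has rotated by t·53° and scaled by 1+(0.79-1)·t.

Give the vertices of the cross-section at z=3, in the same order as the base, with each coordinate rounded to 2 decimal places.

t = z/height = 3/12 = 0.25
s = 1 + (scale-1)·z/height = 1 + (0.79-1)·3/12 = 0.947500
θ = twist·z/height = 53°·3/12 = 13.2500° = 0.231256 rad
cos θ = 0.973379, sin θ = 0.229200 (intermediates below are computed at full precision and shown rounded to 5 d.p.)
v1: (-1,5) → rotate → (-2.11938,4.63770) → ×s → (-2.00811,4.39422) → (-2.01,4.39)
v2: (-0.5,-1) → rotate → (-0.25749,-1.08798) → ×s → (-0.24397,-1.03086) → (-0.24,-1.03)
v3: (1.5,-3) → rotate → (2.14767,-2.57634) → ×s → (2.03492,-2.44108) → (2.03,-2.44)
v4: (3.5,-1.5) → rotate → (3.75063,-0.65787) → ×s → (3.55372,-0.62333) → (3.55,-0.62)
v5: (3,3) → rotate → (2.23254,3.60774) → ×s → (2.11533,3.41833) → (2.12,3.42)

Cross-section at z=3: (-2.01,4.39) (-0.24,-1.03) (2.03,-2.44) (3.55,-0.62) (2.12,3.42)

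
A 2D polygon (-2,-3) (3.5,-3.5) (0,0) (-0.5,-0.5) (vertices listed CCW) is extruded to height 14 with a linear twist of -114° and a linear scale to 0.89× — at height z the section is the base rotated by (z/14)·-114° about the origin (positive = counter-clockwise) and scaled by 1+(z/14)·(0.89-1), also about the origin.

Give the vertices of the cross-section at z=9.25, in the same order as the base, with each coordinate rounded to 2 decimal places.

Cross-section at z=9.25: (-3.16,1.09) (-2.32,-3.96) (0.00,0.00) (-0.57,0.33)

t = z/height = 9.25/14 = 0.660714
s = 1 + (scale-1)·z/height = 1 + (0.89-1)·9.25/14 = 0.927321
θ = twist·z/height = -114°·9.25/14 = -75.3214° = -1.314607 rad
cos θ = 0.253396, sin θ = -0.967363 (intermediates below are computed at full precision and shown rounded to 5 d.p.)
v1: (-2,-3) → rotate → (-3.40888,1.17454) → ×s → (-3.16113,1.08917) → (-3.16,1.09)
v2: (3.5,-3.5) → rotate → (-2.49888,-4.27266) → ×s → (-2.31727,-3.96213) → (-2.32,-3.96)
v3: (0,0) → rotate → (0.00000,0.00000) → ×s → (0.00000,0.00000) → (0.00,0.00)
v4: (-0.5,-0.5) → rotate → (-0.61038,0.35698) → ×s → (-0.56602,0.33104) → (-0.57,0.33)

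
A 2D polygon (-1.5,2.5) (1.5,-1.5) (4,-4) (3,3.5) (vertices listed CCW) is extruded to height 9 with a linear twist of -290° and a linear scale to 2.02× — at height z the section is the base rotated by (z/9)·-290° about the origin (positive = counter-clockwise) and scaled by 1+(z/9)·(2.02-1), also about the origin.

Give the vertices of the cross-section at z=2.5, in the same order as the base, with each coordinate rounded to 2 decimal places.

Cross-section at z=2.5: (2.85,2.43) (-1.58,-2.21) (-4.22,-5.91) (5.06,-3.06)

t = z/height = 2.5/9 = 0.277778
s = 1 + (scale-1)·z/height = 1 + (2.02-1)·2.5/9 = 1.283333
θ = twist·z/height = -290°·2.5/9 = -80.5556° = -1.405960 rad
cos θ = 0.164091, sin θ = -0.986445 (intermediates below are computed at full precision and shown rounded to 5 d.p.)
v1: (-1.5,2.5) → rotate → (2.21998,1.88990) → ×s → (2.84897,2.42537) → (2.85,2.43)
v2: (1.5,-1.5) → rotate → (-1.23353,-1.72580) → ×s → (-1.58303,-2.21478) → (-1.58,-2.21)
v3: (4,-4) → rotate → (-3.28942,-4.60215) → ×s → (-4.22142,-5.90609) → (-4.22,-5.91)
v4: (3,3.5) → rotate → (3.94483,-2.38502) → ×s → (5.06253,-3.06077) → (5.06,-3.06)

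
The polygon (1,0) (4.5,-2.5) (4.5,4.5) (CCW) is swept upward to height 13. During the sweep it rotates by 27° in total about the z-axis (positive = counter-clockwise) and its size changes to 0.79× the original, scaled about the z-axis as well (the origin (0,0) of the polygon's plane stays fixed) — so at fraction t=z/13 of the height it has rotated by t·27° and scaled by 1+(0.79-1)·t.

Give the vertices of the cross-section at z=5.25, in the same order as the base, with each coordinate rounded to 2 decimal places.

t = z/height = 5.25/13 = 0.403846
s = 1 + (scale-1)·z/height = 1 + (0.79-1)·5.25/13 = 0.915192
θ = twist·z/height = 27°·5.25/13 = 10.9038° = 0.190308 rad
cos θ = 0.981946, sin θ = 0.189161 (intermediates below are computed at full precision and shown rounded to 5 d.p.)
v1: (1,0) → rotate → (0.98195,0.18916) → ×s → (0.89867,0.17312) → (0.90,0.17)
v2: (4.5,-2.5) → rotate → (4.89166,-1.60364) → ×s → (4.47681,-1.46764) → (4.48,-1.47)
v3: (4.5,4.5) → rotate → (3.56753,5.26998) → ×s → (3.26498,4.82305) → (3.26,4.82)

Cross-section at z=5.25: (0.90,0.17) (4.48,-1.47) (3.26,4.82)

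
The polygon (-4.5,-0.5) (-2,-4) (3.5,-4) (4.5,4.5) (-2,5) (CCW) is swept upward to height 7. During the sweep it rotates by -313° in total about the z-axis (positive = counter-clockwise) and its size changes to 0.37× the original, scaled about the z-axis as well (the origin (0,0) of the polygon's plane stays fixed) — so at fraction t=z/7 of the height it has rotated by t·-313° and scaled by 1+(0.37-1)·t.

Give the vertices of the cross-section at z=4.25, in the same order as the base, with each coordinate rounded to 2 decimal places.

Cross-section at z=4.25: (2.79,-0.18) (1.65,2.22) (-1.70,2.81) (-3.22,-2.25) (0.68,-3.26)

t = z/height = 4.25/7 = 0.607143
s = 1 + (scale-1)·z/height = 1 + (0.37-1)·4.25/7 = 0.617500
θ = twist·z/height = -313°·4.25/7 = -190.0357° = -3.316749 rad
cos θ = -0.984699, sin θ = 0.174262 (intermediates below are computed at full precision and shown rounded to 5 d.p.)
v1: (-4.5,-0.5) → rotate → (4.51828,-0.29183) → ×s → (2.79004,-0.18020) → (2.79,-0.18)
v2: (-2,-4) → rotate → (2.66645,3.59027) → ×s → (1.64653,2.21699) → (1.65,2.22)
v3: (3.5,-4) → rotate → (-2.74940,4.54871) → ×s → (-1.69775,2.80883) → (-1.70,2.81)
v4: (4.5,4.5) → rotate → (-5.21533,-3.64697) → ×s → (-3.22046,-2.25200) → (-3.22,-2.25)
v5: (-2,5) → rotate → (1.09809,-5.27202) → ×s → (0.67807,-3.25547) → (0.68,-3.26)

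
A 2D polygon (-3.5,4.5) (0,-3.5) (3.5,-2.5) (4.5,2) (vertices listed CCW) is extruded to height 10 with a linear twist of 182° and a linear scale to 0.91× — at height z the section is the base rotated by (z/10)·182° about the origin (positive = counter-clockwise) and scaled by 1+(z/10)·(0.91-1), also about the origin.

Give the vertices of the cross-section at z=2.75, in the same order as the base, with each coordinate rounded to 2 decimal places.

t = z/height = 2.75/10 = 0.275
s = 1 + (scale-1)·z/height = 1 + (0.91-1)·2.75/10 = 0.975250
θ = twist·z/height = 182°·2.75/10 = 50.0500° = 0.873537 rad
cos θ = 0.642119, sin θ = 0.766605 (intermediates below are computed at full precision and shown rounded to 5 d.p.)
v1: (-3.5,4.5) → rotate → (-5.69714,0.20642) → ×s → (-5.55613,0.20131) → (-5.56,0.20)
v2: (0,-3.5) → rotate → (2.68312,-2.24742) → ×s → (2.61671,-2.19179) → (2.62,-2.19)
v3: (3.5,-2.5) → rotate → (4.16393,1.07782) → ×s → (4.06087,1.05114) → (4.06,1.05)
v4: (4.5,2) → rotate → (1.35632,4.73396) → ×s → (1.32276,4.61680) → (1.32,4.62)

Cross-section at z=2.75: (-5.56,0.20) (2.62,-2.19) (4.06,1.05) (1.32,4.62)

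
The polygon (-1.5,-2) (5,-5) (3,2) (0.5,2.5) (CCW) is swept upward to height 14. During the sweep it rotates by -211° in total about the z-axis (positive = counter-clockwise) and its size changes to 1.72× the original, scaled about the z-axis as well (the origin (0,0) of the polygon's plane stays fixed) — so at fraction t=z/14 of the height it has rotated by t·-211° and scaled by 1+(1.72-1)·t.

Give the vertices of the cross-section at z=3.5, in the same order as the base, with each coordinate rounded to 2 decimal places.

Cross-section at z=3.5: (-2.95,-0.02) (-1.13,-8.27) (4.02,-1.39) (2.71,1.32)

t = z/height = 3.5/14 = 0.25
s = 1 + (scale-1)·z/height = 1 + (1.72-1)·3.5/14 = 1.180000
θ = twist·z/height = -211°·3.5/14 = -52.7500° = -0.920661 rad
cos θ = 0.605294, sin θ = -0.796002 (intermediates below are computed at full precision and shown rounded to 5 d.p.)
v1: (-1.5,-2) → rotate → (-2.49994,-0.01658) → ×s → (-2.94994,-0.01957) → (-2.95,-0.02)
v2: (5,-5) → rotate → (-0.95354,-7.00648) → ×s → (-1.12518,-8.26765) → (-1.13,-8.27)
v3: (3,2) → rotate → (3.40789,-1.17742) → ×s → (4.02131,-1.38935) → (4.02,-1.39)
v4: (0.5,2.5) → rotate → (2.29265,1.11523) → ×s → (2.70533,1.31598) → (2.71,1.32)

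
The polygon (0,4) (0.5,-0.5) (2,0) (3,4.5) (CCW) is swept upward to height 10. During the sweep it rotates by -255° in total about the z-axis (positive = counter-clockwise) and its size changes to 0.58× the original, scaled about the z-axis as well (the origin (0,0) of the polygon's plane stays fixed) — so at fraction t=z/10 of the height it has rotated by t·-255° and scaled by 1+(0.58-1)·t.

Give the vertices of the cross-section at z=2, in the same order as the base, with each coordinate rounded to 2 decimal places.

Cross-section at z=2: (2.85,2.31) (-0.07,-0.64) (1.15,-1.42) (4.93,0.46)

t = z/height = 2/10 = 0.2
s = 1 + (scale-1)·z/height = 1 + (0.58-1)·2/10 = 0.916000
θ = twist·z/height = -255°·2/10 = -51.0000° = -0.890118 rad
cos θ = 0.629320, sin θ = -0.777146 (intermediates below are computed at full precision and shown rounded to 5 d.p.)
v1: (0,4) → rotate → (3.10858,2.51728) → ×s → (2.84746,2.30583) → (2.85,2.31)
v2: (0.5,-0.5) → rotate → (-0.07391,-0.70323) → ×s → (-0.06770,-0.64416) → (-0.07,-0.64)
v3: (2,0) → rotate → (1.25864,-1.55429) → ×s → (1.15291,-1.42373) → (1.15,-1.42)
v4: (3,4.5) → rotate → (5.38512,0.50050) → ×s → (4.93277,0.45846) → (4.93,0.46)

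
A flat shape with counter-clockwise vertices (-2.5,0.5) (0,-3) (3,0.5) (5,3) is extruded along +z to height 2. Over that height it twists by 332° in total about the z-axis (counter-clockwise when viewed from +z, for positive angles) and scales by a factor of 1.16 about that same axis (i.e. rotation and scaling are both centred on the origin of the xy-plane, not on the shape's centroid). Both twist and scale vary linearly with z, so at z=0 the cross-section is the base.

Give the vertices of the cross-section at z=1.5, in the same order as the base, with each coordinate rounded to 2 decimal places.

t = z/height = 1.5/2 = 0.75
s = 1 + (scale-1)·z/height = 1 + (1.16-1)·1.5/2 = 1.120000
θ = twist·z/height = 332°·1.5/2 = 249.0000° = 4.345870 rad
cos θ = -0.358368, sin θ = -0.933580 (intermediates below are computed at full precision and shown rounded to 5 d.p.)
v1: (-2.5,0.5) → rotate → (1.36271,2.15477) → ×s → (1.52624,2.41334) → (1.53,2.41)
v2: (0,-3) → rotate → (-2.80074,1.07510) → ×s → (-3.13683,1.20412) → (-3.14,1.20)
v3: (3,0.5) → rotate → (-0.60831,-2.97993) → ×s → (-0.68131,-3.33752) → (-0.68,-3.34)
v4: (5,3) → rotate → (1.00890,-5.74301) → ×s → (1.12997,-6.43217) → (1.13,-6.43)

Cross-section at z=1.5: (1.53,2.41) (-3.14,1.20) (-0.68,-3.34) (1.13,-6.43)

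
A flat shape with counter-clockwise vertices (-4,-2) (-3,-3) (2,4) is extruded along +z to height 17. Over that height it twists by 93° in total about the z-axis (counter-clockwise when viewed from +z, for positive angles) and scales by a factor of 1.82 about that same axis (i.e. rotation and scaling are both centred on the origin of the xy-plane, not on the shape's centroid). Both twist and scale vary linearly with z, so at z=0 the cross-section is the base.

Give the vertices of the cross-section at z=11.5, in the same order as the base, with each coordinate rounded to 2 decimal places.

t = z/height = 11.5/17 = 0.676471
s = 1 + (scale-1)·z/height = 1 + (1.82-1)·11.5/17 = 1.554706
θ = twist·z/height = 93°·11.5/17 = 62.9118° = 1.098017 rad
cos θ = 0.455362, sin θ = 0.890306 (intermediates below are computed at full precision and shown rounded to 5 d.p.)
v1: (-4,-2) → rotate → (-0.04084,-4.47195) → ×s → (-0.06349,-6.95257) → (-0.06,-6.95)
v2: (-3,-3) → rotate → (1.30483,-4.03701) → ×s → (2.02863,-6.27636) → (2.03,-6.28)
v3: (2,4) → rotate → (-2.65050,3.60206) → ×s → (-4.12075,5.60015) → (-4.12,5.60)

Cross-section at z=11.5: (-0.06,-6.95) (2.03,-6.28) (-4.12,5.60)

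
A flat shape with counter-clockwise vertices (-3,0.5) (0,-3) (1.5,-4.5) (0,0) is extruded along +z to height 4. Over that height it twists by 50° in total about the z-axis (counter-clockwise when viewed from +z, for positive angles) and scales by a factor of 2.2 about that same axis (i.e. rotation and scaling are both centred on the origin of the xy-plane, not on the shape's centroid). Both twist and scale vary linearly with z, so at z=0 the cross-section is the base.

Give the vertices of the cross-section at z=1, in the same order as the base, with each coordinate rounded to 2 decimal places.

Cross-section at z=1: (-3.95,-0.21) (0.84,-3.81) (3.17,-5.29) (0.00,0.00)

t = z/height = 1/4 = 0.25
s = 1 + (scale-1)·z/height = 1 + (2.2-1)·1/4 = 1.300000
θ = twist·z/height = 50°·1/4 = 12.5000° = 0.218166 rad
cos θ = 0.976296, sin θ = 0.216440 (intermediates below are computed at full precision and shown rounded to 5 d.p.)
v1: (-3,0.5) → rotate → (-3.03711,-0.16117) → ×s → (-3.94824,-0.20952) → (-3.95,-0.21)
v2: (0,-3) → rotate → (0.64932,-2.92889) → ×s → (0.84411,-3.80755) → (0.84,-3.81)
v3: (1.5,-4.5) → rotate → (2.43842,-4.06867) → ×s → (3.16995,-5.28927) → (3.17,-5.29)
v4: (0,0) → rotate → (0.00000,0.00000) → ×s → (0.00000,0.00000) → (0.00,0.00)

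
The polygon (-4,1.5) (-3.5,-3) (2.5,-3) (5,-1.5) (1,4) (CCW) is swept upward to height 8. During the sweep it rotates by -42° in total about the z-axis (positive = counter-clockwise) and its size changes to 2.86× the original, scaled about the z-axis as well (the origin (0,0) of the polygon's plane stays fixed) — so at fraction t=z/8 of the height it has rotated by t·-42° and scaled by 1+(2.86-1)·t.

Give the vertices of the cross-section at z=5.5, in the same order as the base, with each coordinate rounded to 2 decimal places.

t = z/height = 5.5/8 = 0.6875
s = 1 + (scale-1)·z/height = 1 + (2.86-1)·5.5/8 = 2.278750
θ = twist·z/height = -42°·5.5/8 = -28.8750° = -0.503964 rad
cos θ = 0.875675, sin θ = -0.482900 (intermediates below are computed at full precision and shown rounded to 5 d.p.)
v1: (-4,1.5) → rotate → (-2.77835,3.24511) → ×s → (-6.33117,7.39480) → (-6.33,7.39)
v2: (-3.5,-3) → rotate → (-4.51356,-0.93687) → ×s → (-10.28529,-2.13490) → (-10.29,-2.13)
v3: (2.5,-3) → rotate → (0.74049,-3.83428) → ×s → (1.68739,-8.73736) → (1.69,-8.74)
v4: (5,-1.5) → rotate → (3.65403,-3.72801) → ×s → (8.32661,-8.49521) → (8.33,-8.50)
v5: (1,4) → rotate → (2.80728,3.01980) → ×s → (6.39708,6.88137) → (6.40,6.88)

Cross-section at z=5.5: (-6.33,7.39) (-10.29,-2.13) (1.69,-8.74) (8.33,-8.50) (6.40,6.88)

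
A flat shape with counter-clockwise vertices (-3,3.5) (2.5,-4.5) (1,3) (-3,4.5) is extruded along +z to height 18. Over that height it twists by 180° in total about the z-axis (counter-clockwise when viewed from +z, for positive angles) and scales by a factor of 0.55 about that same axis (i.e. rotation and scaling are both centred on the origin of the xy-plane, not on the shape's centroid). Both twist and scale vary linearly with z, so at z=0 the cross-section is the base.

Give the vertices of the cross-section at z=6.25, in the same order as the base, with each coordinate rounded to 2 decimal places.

t = z/height = 6.25/18 = 0.347222
s = 1 + (scale-1)·z/height = 1 + (0.55-1)·6.25/18 = 0.843750
θ = twist·z/height = 180°·6.25/18 = 62.5000° = 1.090831 rad
cos θ = 0.461749, sin θ = 0.887011 (intermediates below are computed at full precision and shown rounded to 5 d.p.)
v1: (-3,3.5) → rotate → (-4.48978,-1.04491) → ×s → (-3.78826,-0.88164) → (-3.79,-0.88)
v2: (2.5,-4.5) → rotate → (5.14592,0.13966) → ×s → (4.34187,0.11784) → (4.34,0.12)
v3: (1,3) → rotate → (-2.19928,2.27226) → ×s → (-1.85565,1.91722) → (-1.86,1.92)
v4: (-3,4.5) → rotate → (-5.37679,-0.58316) → ×s → (-4.53667,-0.49204) → (-4.54,-0.49)

Cross-section at z=6.25: (-3.79,-0.88) (4.34,0.12) (-1.86,1.92) (-4.54,-0.49)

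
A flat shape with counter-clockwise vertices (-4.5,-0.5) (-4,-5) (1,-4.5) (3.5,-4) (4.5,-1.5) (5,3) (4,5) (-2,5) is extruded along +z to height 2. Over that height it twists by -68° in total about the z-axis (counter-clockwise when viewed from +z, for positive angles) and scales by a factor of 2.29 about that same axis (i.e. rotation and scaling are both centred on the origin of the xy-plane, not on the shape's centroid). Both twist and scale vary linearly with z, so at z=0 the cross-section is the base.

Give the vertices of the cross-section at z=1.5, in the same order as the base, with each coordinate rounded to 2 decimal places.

Cross-section at z=1.5: (-6.34,6.26) (-12.60,-0.07) (-5.64,-7.10) (-1.78,-10.30) (3.28,-8.74) (10.78,-3.93) (12.60,0.07) (5.17,9.25)

t = z/height = 1.5/2 = 0.75
s = 1 + (scale-1)·z/height = 1 + (2.29-1)·1.5/2 = 1.967500
θ = twist·z/height = -68°·1.5/2 = -51.0000° = -0.890118 rad
cos θ = 0.629320, sin θ = -0.777146 (intermediates below are computed at full precision and shown rounded to 5 d.p.)
v1: (-4.5,-0.5) → rotate → (-3.22051,3.18250) → ×s → (-6.33636,6.26156) → (-6.34,6.26)
v2: (-4,-5) → rotate → (-6.40301,-0.03802) → ×s → (-12.59792,-0.07480) → (-12.60,-0.07)
v3: (1,-4.5) → rotate → (-2.86784,-3.60909) → ×s → (-5.64247,-7.10088) → (-5.64,-7.10)
v4: (3.5,-4) → rotate → (-0.90596,-5.23729) → ×s → (-1.78248,-10.30437) → (-1.78,-10.30)
v5: (4.5,-1.5) → rotate → (1.66622,-4.44114) → ×s → (3.27829,-8.73794) → (3.28,-8.74)
v6: (5,3) → rotate → (5.47804,-1.99777) → ×s → (10.77804,-3.93061) → (10.78,-3.93)
v7: (4,5) → rotate → (6.40301,0.03802) → ×s → (12.59792,0.07480) → (12.60,0.07)
v8: (-2,5) → rotate → (2.62709,4.70089) → ×s → (5.16880,9.24901) → (5.17,9.25)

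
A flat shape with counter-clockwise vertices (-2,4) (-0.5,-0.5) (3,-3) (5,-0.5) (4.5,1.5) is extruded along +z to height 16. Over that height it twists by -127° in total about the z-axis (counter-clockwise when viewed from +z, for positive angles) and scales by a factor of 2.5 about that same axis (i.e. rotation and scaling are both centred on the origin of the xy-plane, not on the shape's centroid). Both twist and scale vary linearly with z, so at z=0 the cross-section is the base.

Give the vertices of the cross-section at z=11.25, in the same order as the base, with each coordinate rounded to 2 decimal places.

Cross-section at z=11.25: (8.17,4.21) (-1.04,1.01) (-6.09,-6.24) (-0.90,-10.29) (3.20,-9.21)

t = z/height = 11.25/16 = 0.703125
s = 1 + (scale-1)·z/height = 1 + (2.5-1)·11.25/16 = 2.054688
θ = twist·z/height = -127°·11.25/16 = -89.2969° = -1.558524 rad
cos θ = 0.012272, sin θ = -0.999925 (intermediates below are computed at full precision and shown rounded to 5 d.p.)
v1: (-2,4) → rotate → (3.97516,2.04894) → ×s → (8.16770,4.20992) → (8.17,4.21)
v2: (-0.5,-0.5) → rotate → (-0.50610,0.49383) → ×s → (-1.03987,1.01466) → (-1.04,1.01)
v3: (3,-3) → rotate → (-2.96296,-3.03659) → ×s → (-6.08796,-6.23924) → (-6.09,-6.24)
v4: (5,-0.5) → rotate → (-0.43860,-5.00576) → ×s → (-0.90120,-10.28527) → (-0.90,-10.29)
v5: (4.5,1.5) → rotate → (1.55511,-4.48125) → ×s → (3.19526,-9.20758) → (3.20,-9.21)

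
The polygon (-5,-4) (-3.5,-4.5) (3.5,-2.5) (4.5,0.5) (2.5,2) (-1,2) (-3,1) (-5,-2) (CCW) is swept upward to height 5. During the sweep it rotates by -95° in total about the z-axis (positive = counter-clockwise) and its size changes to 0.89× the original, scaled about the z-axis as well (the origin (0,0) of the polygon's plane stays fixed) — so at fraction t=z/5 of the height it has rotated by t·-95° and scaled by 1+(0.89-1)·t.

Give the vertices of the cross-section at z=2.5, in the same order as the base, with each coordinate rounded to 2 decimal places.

t = z/height = 2.5/5 = 0.5
s = 1 + (scale-1)·z/height = 1 + (0.89-1)·2.5/5 = 0.945000
θ = twist·z/height = -95°·2.5/5 = -47.5000° = -0.829031 rad
cos θ = 0.675590, sin θ = -0.737277 (intermediates below are computed at full precision and shown rounded to 5 d.p.)
v1: (-5,-4) → rotate → (-6.32706,0.98403) → ×s → (-5.97907,0.92990) → (-5.98,0.93)
v2: (-3.5,-4.5) → rotate → (-5.68231,-0.45969) → ×s → (-5.36979,-0.43440) → (-5.37,-0.43)
v3: (3.5,-2.5) → rotate → (0.52137,-4.26945) → ×s → (0.49270,-4.03463) → (0.49,-4.03)
v4: (4.5,0.5) → rotate → (3.40879,-2.97995) → ×s → (3.22131,-2.81606) → (3.22,-2.82)
v5: (2.5,2) → rotate → (3.16353,-0.49201) → ×s → (2.98954,-0.46495) → (2.99,-0.46)
v6: (-1,2) → rotate → (0.79896,2.08846) → ×s → (0.75502,1.97359) → (0.76,1.97)
v7: (-3,1) → rotate → (-1.28949,2.88742) → ×s → (-1.21857,2.72861) → (-1.22,2.73)
v8: (-5,-2) → rotate → (-4.85251,2.33521) → ×s → (-4.58562,2.20677) → (-4.59,2.21)

Cross-section at z=2.5: (-5.98,0.93) (-5.37,-0.43) (0.49,-4.03) (3.22,-2.82) (2.99,-0.46) (0.76,1.97) (-1.22,2.73) (-4.59,2.21)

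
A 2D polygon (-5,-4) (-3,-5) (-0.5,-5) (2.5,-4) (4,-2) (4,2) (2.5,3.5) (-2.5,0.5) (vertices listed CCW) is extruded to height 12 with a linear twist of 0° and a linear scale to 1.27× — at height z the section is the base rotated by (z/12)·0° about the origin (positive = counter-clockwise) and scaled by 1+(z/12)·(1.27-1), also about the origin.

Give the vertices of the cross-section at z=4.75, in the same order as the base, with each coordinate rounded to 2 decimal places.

t = z/height = 4.75/12 = 0.395833
s = 1 + (scale-1)·z/height = 1 + (1.27-1)·4.75/12 = 1.106875
θ = twist·z/height = 0°·4.75/12 = 0.0000° = 0.000000 rad
cos θ = 1.000000, sin θ = 0.000000 (intermediates below are computed at full precision and shown rounded to 5 d.p.)
v1: (-5,-4) → rotate → (-5.00000,-4.00000) → ×s → (-5.53438,-4.42750) → (-5.53,-4.43)
v2: (-3,-5) → rotate → (-3.00000,-5.00000) → ×s → (-3.32063,-5.53438) → (-3.32,-5.53)
v3: (-0.5,-5) → rotate → (-0.50000,-5.00000) → ×s → (-0.55344,-5.53438) → (-0.55,-5.53)
v4: (2.5,-4) → rotate → (2.50000,-4.00000) → ×s → (2.76719,-4.42750) → (2.77,-4.43)
v5: (4,-2) → rotate → (4.00000,-2.00000) → ×s → (4.42750,-2.21375) → (4.43,-2.21)
v6: (4,2) → rotate → (4.00000,2.00000) → ×s → (4.42750,2.21375) → (4.43,2.21)
v7: (2.5,3.5) → rotate → (2.50000,3.50000) → ×s → (2.76719,3.87406) → (2.77,3.87)
v8: (-2.5,0.5) → rotate → (-2.50000,0.50000) → ×s → (-2.76719,0.55344) → (-2.77,0.55)

Cross-section at z=4.75: (-5.53,-4.43) (-3.32,-5.53) (-0.55,-5.53) (2.77,-4.43) (4.43,-2.21) (4.43,2.21) (2.77,3.87) (-2.77,0.55)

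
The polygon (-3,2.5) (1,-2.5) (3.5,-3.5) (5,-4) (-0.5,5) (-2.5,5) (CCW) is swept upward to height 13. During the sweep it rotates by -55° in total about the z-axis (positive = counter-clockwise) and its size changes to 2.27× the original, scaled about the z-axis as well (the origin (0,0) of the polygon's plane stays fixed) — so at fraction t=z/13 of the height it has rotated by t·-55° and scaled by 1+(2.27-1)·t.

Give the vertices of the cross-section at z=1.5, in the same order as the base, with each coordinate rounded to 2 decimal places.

Cross-section at z=1.5: (-3.10,3.23) (0.82,-2.98) (3.54,-4.43) (5.19,-5.19) (0.06,5.76) (-2.22,6.01)

t = z/height = 1.5/13 = 0.115385
s = 1 + (scale-1)·z/height = 1 + (2.27-1)·1.5/13 = 1.146538
θ = twist·z/height = -55°·1.5/13 = -6.3462° = -0.110761 rad
cos θ = 0.993872, sin θ = -0.110535 (intermediates below are computed at full precision and shown rounded to 5 d.p.)
v1: (-3,2.5) → rotate → (-2.70528,2.81629) → ×s → (-3.10171,3.22898) → (-3.10,3.23)
v2: (1,-2.5) → rotate → (0.71753,-2.59522) → ×s → (0.82268,-2.97551) → (0.82,-2.98)
v3: (3.5,-3.5) → rotate → (3.09168,-3.86543) → ×s → (3.54473,-4.43186) → (3.54,-4.43)
v4: (5,-4) → rotate → (4.52722,-4.52816) → ×s → (5.19063,-5.19171) → (5.19,-5.19)
v5: (-0.5,5) → rotate → (0.05574,5.02463) → ×s → (0.06391,5.76093) → (0.06,5.76)
v6: (-2.5,5) → rotate → (-1.93201,5.24570) → ×s → (-2.21512,6.01440) → (-2.22,6.01)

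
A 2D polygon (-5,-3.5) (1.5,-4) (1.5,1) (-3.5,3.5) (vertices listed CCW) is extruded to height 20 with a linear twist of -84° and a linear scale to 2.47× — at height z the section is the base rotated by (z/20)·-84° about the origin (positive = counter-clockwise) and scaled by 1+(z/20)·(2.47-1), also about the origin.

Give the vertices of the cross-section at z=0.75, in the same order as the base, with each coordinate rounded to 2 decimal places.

t = z/height = 0.75/20 = 0.0375
s = 1 + (scale-1)·z/height = 1 + (2.47-1)·0.75/20 = 1.055125
θ = twist·z/height = -84°·0.75/20 = -3.1500° = -0.054978 rad
cos θ = 0.998489, sin θ = -0.054950 (intermediates below are computed at full precision and shown rounded to 5 d.p.)
v1: (-5,-3.5) → rotate → (-5.18477,-3.21996) → ×s → (-5.47058,-3.39746) → (-5.47,-3.40)
v2: (1.5,-4) → rotate → (1.27793,-4.07638) → ×s → (1.34838,-4.30109) → (1.35,-4.30)
v3: (1.5,1) → rotate → (1.55268,0.91606) → ×s → (1.63828,0.96656) → (1.64,0.97)
v4: (-3.5,3.5) → rotate → (-3.30239,3.68704) → ×s → (-3.48443,3.89029) → (-3.48,3.89)

Cross-section at z=0.75: (-5.47,-3.40) (1.35,-4.30) (1.64,0.97) (-3.48,3.89)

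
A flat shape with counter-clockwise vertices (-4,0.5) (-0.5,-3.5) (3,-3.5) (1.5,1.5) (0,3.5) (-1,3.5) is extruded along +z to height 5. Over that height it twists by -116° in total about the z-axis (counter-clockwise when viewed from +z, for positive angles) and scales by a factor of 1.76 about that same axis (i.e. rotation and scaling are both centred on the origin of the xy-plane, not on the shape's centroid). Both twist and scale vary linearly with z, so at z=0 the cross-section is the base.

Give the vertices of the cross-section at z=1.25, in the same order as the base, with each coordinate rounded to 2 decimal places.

t = z/height = 1.25/5 = 0.25
s = 1 + (scale-1)·z/height = 1 + (1.76-1)·1.25/5 = 1.190000
θ = twist·z/height = -116°·1.25/5 = -29.0000° = -0.506145 rad
cos θ = 0.874620, sin θ = -0.484810 (intermediates below are computed at full precision and shown rounded to 5 d.p.)
v1: (-4,0.5) → rotate → (-3.25607,2.37655) → ×s → (-3.87473,2.82809) → (-3.87,2.83)
v2: (-0.5,-3.5) → rotate → (-2.13414,-2.81876) → ×s → (-2.53963,-3.35433) → (-2.54,-3.35)
v3: (3,-3.5) → rotate → (0.92703,-4.51560) → ×s → (1.10316,-5.37356) → (1.10,-5.37)
v4: (1.5,1.5) → rotate → (2.03914,0.58472) → ×s → (2.42658,0.69581) → (2.43,0.70)
v5: (0,3.5) → rotate → (1.69683,3.06117) → ×s → (2.01923,3.64279) → (2.02,3.64)
v6: (-1,3.5) → rotate → (0.82221,3.54598) → ×s → (0.97843,4.21971) → (0.98,4.22)

Cross-section at z=1.25: (-3.87,2.83) (-2.54,-3.35) (1.10,-5.37) (2.43,0.70) (2.02,3.64) (0.98,4.22)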